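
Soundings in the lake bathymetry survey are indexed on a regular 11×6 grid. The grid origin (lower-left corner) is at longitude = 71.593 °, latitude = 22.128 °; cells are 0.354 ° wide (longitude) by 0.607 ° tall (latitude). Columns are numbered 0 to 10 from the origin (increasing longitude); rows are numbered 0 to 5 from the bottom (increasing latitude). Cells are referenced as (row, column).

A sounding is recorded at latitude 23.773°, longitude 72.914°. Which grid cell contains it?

(2, 3)

Column index: ⌊(72.914 − 71.593) / 0.354⌋ = ⌊3.732⌋ = 3
Row offset from origin: ⌊(23.773 − 22.128) / 0.607⌋ = ⌊2.710⌋ = 2 → row 2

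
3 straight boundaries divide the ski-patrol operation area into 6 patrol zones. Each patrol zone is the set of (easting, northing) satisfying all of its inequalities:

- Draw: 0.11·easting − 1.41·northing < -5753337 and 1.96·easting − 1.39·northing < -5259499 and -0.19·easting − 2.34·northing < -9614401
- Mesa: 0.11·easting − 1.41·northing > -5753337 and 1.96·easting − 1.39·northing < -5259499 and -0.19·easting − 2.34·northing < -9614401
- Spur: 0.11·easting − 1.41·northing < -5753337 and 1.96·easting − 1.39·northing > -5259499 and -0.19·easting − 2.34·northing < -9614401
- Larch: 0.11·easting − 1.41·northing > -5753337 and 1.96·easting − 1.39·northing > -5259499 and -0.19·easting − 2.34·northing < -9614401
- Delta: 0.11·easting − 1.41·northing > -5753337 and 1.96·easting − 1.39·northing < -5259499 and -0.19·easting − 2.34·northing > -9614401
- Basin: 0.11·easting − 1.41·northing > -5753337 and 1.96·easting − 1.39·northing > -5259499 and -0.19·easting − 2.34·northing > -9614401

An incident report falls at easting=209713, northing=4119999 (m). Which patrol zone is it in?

Draw

0.11·209713 − 1.41·4119999 = -5786130.160, which is < -5753337
1.96·209713 − 1.39·4119999 = -5315761.130, which is < -5259499
-0.19·209713 − 2.34·4119999 = -9680643.130, which is < -9614401
This sign pattern matches Draw.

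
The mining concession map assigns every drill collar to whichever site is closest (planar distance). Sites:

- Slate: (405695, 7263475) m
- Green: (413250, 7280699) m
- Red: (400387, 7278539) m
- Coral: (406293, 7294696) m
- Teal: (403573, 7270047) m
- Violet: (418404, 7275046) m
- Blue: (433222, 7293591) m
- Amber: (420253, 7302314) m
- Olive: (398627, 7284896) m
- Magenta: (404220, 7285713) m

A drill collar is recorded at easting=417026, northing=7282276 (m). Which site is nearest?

Squared distances to each site:
Slate: 481869162.000; Green: 16745105.000; Red: 290821490.000; Coral: 269453689.000; Teal: 330531650.000; Violet: 54171784.000; Blue: 390339641.000; Amber: 411934973.000; Olive: 345387601.000; Magenta: 175806605.000.
Minimum at Green.

Green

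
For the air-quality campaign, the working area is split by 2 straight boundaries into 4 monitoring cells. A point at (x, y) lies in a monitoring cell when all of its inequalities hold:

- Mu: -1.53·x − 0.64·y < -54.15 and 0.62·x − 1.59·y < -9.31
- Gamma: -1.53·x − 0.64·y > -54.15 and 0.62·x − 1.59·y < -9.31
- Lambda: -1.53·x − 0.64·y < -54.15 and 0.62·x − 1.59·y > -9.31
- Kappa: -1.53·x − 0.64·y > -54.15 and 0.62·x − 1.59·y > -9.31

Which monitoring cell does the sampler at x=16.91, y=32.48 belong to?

-1.53·16.91 − 0.64·32.48 = -46.659, which is > -54.15
0.62·16.91 − 1.59·32.48 = -41.159, which is < -9.31
This sign pattern matches Gamma.

Gamma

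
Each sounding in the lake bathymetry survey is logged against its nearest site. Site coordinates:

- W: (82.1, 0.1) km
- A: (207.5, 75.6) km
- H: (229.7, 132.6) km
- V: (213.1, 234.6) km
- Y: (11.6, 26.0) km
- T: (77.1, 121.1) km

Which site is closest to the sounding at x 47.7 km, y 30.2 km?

Squared distances to each site:
W: 2089.370; A: 27597.200; H: 43609.760; V: 69136.520; Y: 1320.850; T: 9127.170.
Minimum at Y.

Y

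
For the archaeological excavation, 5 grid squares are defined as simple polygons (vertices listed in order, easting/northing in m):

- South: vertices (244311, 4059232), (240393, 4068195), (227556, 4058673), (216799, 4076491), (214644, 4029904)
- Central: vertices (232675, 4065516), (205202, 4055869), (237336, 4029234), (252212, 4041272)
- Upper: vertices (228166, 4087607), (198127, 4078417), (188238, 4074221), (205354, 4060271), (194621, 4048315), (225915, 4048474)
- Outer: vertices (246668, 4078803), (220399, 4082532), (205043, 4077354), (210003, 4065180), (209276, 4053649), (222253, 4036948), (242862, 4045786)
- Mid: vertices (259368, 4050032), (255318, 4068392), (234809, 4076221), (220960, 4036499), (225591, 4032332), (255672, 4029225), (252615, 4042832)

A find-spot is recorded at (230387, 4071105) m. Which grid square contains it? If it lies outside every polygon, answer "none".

Cast a ray rightward from (230387, 4071105). For each polygon, the edges (by vertex number in listed order) whose endpoints lie on opposite sides of northing = 4071105, where each meets that height, and whether that is right or left of the point:
South: 3–4 at easting≈220050.6 (left), 4–5 at easting≈216549.9 (left) → 0 crossings.
Central: no edge straddles that height → 0 crossings.
Upper: 3–4 at easting≈192061.2 (left), 6–1 at easting≈227216.8 (left) → 0 crossings.
Outer: 3–4 at easting≈207589.0 (left), 7–1 at easting≈245780.6 (right) → 1 crossing.
Mid: 2–3 at easting≈248211.0 (right), 3–4 at easting≈233025.3 (right) → 2 crossings.
Only Outer has an odd count, so the point is inside Outer.

Outer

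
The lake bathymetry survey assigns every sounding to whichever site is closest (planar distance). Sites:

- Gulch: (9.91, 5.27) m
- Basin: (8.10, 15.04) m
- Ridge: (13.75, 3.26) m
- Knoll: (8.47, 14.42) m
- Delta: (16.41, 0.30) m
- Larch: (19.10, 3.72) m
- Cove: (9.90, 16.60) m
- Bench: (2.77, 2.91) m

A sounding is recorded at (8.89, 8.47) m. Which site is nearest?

Gulch

Squared distances to each site:
Gulch: 11.280; Basin: 43.789; Ridge: 50.764; Knoll: 35.579; Delta: 123.299; Larch: 126.807; Cove: 67.117; Bench: 68.368.
Minimum at Gulch.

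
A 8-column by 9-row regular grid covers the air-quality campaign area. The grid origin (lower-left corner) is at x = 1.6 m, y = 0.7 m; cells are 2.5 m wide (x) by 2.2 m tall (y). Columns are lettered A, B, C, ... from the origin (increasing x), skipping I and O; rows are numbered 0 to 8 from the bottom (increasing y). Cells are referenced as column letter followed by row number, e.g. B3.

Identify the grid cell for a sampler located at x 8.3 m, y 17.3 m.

Column index: ⌊(8.3 − 1.6) / 2.5⌋ = ⌊2.680⌋ = 2 → column C
Row offset from origin: ⌊(17.3 − 0.7) / 2.2⌋ = ⌊7.545⌋ = 7 → row 7

C7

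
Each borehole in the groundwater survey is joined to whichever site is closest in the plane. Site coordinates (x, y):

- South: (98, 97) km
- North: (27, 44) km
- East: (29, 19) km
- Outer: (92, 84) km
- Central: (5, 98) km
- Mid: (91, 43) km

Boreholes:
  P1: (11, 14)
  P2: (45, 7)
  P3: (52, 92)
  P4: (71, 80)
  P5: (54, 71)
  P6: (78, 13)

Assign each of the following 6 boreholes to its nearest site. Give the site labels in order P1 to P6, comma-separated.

P1 → East (d²=349.00)
P2 → East (d²=400.00)
P3 → Outer (d²=1664.00)
P4 → Outer (d²=457.00)
P5 → North (d²=1458.00)
P6 → Mid (d²=1069.00)

East, East, Outer, Outer, North, Mid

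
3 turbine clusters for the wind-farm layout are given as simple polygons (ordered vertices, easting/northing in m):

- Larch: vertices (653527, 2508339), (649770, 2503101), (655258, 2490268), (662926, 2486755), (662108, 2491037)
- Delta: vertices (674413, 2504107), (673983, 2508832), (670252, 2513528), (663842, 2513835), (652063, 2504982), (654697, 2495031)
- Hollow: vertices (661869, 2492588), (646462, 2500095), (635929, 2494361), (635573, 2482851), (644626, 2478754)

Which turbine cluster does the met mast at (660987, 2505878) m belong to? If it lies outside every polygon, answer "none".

Delta

Cast a ray rightward from (660987, 2505878). For each polygon, the edges (by vertex number in listed order) whose endpoints lie on opposite sides of northing = 2505878, where each meets that height, and whether that is right or left of the point:
Larch: 1–2 at easting≈651761.8 (left), 5–1 at easting≈654747.5 (left) → 0 crossings.
Delta: 1–2 at easting≈674251.8 (right), 4–5 at easting≈653255.1 (left) → 1 crossing.
Hollow: no edge straddles that height → 0 crossings.
Only Delta has an odd count, so the point is inside Delta.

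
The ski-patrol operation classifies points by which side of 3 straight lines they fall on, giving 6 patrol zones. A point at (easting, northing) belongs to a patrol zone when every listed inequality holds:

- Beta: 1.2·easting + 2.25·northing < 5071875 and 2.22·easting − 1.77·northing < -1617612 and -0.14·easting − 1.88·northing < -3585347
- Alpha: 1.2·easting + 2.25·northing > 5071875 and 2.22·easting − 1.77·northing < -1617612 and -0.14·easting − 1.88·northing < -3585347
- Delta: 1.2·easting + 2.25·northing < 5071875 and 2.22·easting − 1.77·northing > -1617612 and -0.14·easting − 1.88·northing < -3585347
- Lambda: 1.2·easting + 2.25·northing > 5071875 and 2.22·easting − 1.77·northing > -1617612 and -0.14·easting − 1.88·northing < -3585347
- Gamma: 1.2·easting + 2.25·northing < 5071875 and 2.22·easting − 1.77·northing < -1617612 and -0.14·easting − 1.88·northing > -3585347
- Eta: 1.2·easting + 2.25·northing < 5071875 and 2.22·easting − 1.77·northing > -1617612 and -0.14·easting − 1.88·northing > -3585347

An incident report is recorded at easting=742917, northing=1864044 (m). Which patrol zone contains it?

Alpha

1.2·742917 + 2.25·1864044 = 5085599.400, which is > 5071875
2.22·742917 − 1.77·1864044 = -1650082.140, which is < -1617612
-0.14·742917 − 1.88·1864044 = -3608411.100, which is < -3585347
This sign pattern matches Alpha.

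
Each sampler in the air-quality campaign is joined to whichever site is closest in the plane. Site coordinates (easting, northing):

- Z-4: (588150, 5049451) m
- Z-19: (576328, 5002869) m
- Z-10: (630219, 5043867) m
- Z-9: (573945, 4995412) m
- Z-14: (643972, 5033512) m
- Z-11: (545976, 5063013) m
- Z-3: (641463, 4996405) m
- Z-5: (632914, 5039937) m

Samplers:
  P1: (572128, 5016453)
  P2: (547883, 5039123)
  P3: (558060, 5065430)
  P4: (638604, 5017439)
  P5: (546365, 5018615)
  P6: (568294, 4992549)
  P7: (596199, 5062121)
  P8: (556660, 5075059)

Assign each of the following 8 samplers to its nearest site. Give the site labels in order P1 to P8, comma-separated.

P1 → Z-19 (d²=202165056.00)
P2 → Z-11 (d²=574368749.00)
P3 → Z-11 (d²=151864945.00)
P4 → Z-14 (d²=287156753.00)
P5 → Z-19 (d²=1145717885.00)
P6 → Z-9 (d²=40130570.00)
P7 → Z-4 (d²=225315301.00)
P8 → Z-11 (d²=259253972.00)

Z-19, Z-11, Z-11, Z-14, Z-19, Z-9, Z-4, Z-11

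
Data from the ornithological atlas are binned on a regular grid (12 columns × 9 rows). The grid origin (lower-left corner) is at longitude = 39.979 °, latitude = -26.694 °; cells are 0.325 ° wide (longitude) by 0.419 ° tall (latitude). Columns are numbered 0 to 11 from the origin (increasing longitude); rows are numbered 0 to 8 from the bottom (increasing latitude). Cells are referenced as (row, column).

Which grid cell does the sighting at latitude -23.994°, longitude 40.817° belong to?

(6, 2)

Column index: ⌊(40.817 − 39.979) / 0.325⌋ = ⌊2.578⌋ = 2
Row offset from origin: ⌊(-23.994 − -26.694) / 0.419⌋ = ⌊6.444⌋ = 6 → row 6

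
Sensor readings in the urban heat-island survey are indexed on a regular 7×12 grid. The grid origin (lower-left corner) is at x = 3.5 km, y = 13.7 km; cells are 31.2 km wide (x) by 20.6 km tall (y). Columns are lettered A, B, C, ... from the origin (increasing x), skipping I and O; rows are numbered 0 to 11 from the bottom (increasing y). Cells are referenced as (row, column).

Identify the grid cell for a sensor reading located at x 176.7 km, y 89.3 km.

Column index: ⌊(176.7 − 3.5) / 31.2⌋ = ⌊5.551⌋ = 5 → column F
Row offset from origin: ⌊(89.3 − 13.7) / 20.6⌋ = ⌊3.670⌋ = 3 → row 3

(3, F)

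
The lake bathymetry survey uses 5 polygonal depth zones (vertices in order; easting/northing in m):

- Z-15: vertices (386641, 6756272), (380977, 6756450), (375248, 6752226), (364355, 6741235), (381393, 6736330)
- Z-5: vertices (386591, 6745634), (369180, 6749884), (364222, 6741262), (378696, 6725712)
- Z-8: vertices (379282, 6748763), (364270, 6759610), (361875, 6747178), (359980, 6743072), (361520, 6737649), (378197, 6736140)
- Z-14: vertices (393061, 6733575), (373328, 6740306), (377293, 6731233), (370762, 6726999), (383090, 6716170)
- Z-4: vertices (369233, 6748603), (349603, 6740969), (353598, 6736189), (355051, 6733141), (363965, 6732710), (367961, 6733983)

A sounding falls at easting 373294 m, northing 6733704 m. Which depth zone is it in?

Cast a ray rightward from (373294, 6733704). For each polygon, the edges (by vertex number in listed order) whose endpoints lie on opposite sides of northing = 6733704, where each meets that height, and whether that is right or left of the point:
Z-15: no edge straddles that height → 0 crossings.
Z-5: 3–4 at easting≈371257.0 (left), 4–1 at easting≈381863.2 (right) → 1 crossing.
Z-8: no edge straddles that height → 0 crossings.
Z-14: 1–2 at easting≈392682.8 (right), 2–3 at easting≈376213.1 (right) → 2 crossings.
Z-4: 3–4 at easting≈354782.6 (left), 5–6 at easting≈367085.2 (left) → 0 crossings.
Only Z-5 has an odd count, so the point is inside Z-5.

Z-5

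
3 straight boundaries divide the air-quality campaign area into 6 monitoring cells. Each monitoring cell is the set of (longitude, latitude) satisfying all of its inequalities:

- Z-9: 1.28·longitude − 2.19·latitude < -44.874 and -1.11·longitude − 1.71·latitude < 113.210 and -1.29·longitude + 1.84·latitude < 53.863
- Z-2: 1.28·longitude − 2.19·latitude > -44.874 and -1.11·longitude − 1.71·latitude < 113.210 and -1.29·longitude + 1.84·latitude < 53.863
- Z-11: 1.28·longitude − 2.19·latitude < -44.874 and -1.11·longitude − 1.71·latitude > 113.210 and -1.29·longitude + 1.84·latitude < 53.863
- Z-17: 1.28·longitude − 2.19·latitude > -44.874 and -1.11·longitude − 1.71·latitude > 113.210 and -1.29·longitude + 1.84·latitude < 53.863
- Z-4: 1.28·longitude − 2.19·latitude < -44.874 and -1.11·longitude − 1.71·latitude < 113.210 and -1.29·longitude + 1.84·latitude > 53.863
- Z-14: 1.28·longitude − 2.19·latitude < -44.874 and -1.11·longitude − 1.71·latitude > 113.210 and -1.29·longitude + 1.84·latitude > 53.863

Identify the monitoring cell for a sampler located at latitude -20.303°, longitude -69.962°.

1.28·-69.962 − 2.19·-20.303 = -45.088, which is < -44.874
-1.11·-69.962 − 1.71·-20.303 = 112.376, which is < 113.210
-1.29·-69.962 + 1.84·-20.303 = 52.893, which is < 53.863
This sign pattern matches Z-9.

Z-9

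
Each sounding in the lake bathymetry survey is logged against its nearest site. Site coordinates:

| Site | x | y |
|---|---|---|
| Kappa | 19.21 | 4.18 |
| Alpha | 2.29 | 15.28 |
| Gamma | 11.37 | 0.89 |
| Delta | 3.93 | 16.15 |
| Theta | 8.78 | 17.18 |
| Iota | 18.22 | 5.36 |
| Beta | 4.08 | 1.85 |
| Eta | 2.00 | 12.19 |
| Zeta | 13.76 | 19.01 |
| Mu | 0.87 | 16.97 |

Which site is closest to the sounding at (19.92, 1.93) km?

Squared distances to each site:
Kappa: 5.567; Alpha: 489.039; Gamma: 74.184; Delta: 457.889; Theta: 356.662; Iota: 14.655; Beta: 250.912; Eta: 426.394; Zeta: 329.672; Mu: 589.104.
Minimum at Kappa.

Kappa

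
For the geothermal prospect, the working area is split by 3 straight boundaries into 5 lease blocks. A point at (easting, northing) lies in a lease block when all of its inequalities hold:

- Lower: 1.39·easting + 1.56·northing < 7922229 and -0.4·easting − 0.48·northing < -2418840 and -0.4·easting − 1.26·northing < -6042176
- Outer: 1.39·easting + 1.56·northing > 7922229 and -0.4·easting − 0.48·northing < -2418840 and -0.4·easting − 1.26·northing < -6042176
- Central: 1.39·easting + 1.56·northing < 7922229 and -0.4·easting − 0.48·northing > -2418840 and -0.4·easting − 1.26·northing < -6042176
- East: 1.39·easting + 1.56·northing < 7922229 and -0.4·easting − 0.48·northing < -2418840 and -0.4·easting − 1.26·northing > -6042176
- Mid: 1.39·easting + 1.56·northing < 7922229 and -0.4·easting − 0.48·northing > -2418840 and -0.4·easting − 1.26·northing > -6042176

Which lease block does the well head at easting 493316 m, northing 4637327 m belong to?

1.39·493316 + 1.56·4637327 = 7919939.360, which is < 7922229
-0.4·493316 − 0.48·4637327 = -2423243.360, which is < -2418840
-0.4·493316 − 1.26·4637327 = -6040358.420, which is > -6042176
This sign pattern matches East.

East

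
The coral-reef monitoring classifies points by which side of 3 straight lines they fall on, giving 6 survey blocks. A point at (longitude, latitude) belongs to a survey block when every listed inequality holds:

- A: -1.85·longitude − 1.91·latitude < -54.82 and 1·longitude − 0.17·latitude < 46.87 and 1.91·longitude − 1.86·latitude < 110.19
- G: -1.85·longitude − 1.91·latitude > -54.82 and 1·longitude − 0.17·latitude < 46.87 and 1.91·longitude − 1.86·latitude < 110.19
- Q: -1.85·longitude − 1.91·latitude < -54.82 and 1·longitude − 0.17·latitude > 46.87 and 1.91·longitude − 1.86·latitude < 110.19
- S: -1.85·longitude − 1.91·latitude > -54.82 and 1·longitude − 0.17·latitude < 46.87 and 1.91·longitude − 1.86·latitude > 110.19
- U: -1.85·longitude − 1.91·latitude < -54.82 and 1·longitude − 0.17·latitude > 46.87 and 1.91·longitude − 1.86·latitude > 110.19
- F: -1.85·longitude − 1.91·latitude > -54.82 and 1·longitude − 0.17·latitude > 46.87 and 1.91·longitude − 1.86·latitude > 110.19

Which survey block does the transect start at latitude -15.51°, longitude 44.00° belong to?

-1.85·44.00 − 1.91·-15.51 = -51.776, which is > -54.82
1·44.00 − 0.17·-15.51 = 46.637, which is < 46.87
1.91·44.00 − 1.86·-15.51 = 112.889, which is > 110.19
This sign pattern matches S.

S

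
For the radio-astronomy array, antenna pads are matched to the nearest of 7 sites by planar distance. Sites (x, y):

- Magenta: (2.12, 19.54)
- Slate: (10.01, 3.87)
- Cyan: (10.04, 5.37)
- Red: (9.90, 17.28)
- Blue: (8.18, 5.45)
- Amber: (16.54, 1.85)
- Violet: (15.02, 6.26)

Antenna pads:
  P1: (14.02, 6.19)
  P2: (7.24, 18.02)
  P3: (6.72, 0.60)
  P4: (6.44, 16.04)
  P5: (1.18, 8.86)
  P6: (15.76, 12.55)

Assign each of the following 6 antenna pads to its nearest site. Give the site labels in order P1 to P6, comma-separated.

P1 → Violet (d²=1.00)
P2 → Red (d²=7.62)
P3 → Slate (d²=21.52)
P4 → Red (d²=13.51)
P5 → Blue (d²=60.63)
P6 → Violet (d²=40.11)

Violet, Red, Slate, Red, Blue, Violet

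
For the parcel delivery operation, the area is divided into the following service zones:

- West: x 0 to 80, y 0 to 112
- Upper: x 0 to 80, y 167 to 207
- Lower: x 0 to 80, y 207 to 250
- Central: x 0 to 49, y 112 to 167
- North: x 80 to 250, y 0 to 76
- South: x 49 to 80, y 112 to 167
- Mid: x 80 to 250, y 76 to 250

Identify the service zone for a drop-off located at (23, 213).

The point has x = 23 and y = 213.
Only Lower satisfies 0 ≤ x ≤ 80 and 207 ≤ y ≤ 250.

Lower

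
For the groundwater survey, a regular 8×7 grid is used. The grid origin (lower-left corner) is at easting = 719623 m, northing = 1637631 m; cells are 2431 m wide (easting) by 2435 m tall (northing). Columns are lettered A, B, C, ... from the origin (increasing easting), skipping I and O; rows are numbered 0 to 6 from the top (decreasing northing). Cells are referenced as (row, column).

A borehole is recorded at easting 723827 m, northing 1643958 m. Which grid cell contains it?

(4, B)

Column index: ⌊(723827 − 719623) / 2431⌋ = ⌊1.729⌋ = 1 → column B
Row offset from origin: ⌊(1643958 − 1637631) / 2435⌋ = ⌊2.598⌋ = 2 → row 4 (counted from top)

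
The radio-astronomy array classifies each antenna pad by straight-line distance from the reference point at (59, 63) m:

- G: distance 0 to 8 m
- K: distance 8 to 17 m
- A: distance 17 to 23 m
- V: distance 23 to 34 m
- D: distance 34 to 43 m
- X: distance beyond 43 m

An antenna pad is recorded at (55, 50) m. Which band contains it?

Distance = √((55−59)² + (50−63)²) = √(16.000 + 169.000) = 13.601 m.
8 ≤ 13.601 < 17 → K.

K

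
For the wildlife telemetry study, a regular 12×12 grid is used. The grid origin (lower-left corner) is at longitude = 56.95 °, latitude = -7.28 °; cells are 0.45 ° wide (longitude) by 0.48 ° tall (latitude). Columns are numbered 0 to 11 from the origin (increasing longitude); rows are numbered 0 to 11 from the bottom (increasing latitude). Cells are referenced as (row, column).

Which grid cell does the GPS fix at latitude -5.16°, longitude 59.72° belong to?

Column index: ⌊(59.72 − 56.95) / 0.45⌋ = ⌊6.156⌋ = 6
Row offset from origin: ⌊(-5.16 − -7.28) / 0.48⌋ = ⌊4.417⌋ = 4 → row 4

(4, 6)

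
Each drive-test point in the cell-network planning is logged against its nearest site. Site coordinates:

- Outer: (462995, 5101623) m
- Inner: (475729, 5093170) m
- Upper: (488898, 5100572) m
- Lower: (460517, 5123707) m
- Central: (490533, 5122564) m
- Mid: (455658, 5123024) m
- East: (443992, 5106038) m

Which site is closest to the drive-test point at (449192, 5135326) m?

Mid

Squared distances to each site:
Outer: 1326415018.000; Inner: 2481340705.000; Upper: 2784406952.000; Lower: 263256786.000; Central: 1871946925.000; Mid: 193148360.000; East: 884826944.000.
Minimum at Mid.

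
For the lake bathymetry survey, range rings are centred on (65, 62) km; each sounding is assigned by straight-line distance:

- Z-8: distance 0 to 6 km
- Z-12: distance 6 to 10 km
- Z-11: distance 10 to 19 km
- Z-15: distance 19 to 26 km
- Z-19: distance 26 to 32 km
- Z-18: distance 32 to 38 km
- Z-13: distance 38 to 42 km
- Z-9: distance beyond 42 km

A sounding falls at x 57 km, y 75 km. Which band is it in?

Distance = √((57−65)² + (75−62)²) = √(64.000 + 169.000) = 15.264 km.
10 ≤ 15.264 < 19 → Z-11.

Z-11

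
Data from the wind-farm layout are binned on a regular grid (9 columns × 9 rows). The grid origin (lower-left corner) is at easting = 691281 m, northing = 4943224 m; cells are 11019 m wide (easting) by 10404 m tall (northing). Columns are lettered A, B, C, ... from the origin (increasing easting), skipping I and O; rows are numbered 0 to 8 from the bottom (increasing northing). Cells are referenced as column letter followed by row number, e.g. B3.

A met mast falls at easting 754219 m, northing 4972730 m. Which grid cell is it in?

F2

Column index: ⌊(754219 − 691281) / 11019⌋ = ⌊5.712⌋ = 5 → column F
Row offset from origin: ⌊(4972730 − 4943224) / 10404⌋ = ⌊2.836⌋ = 2 → row 2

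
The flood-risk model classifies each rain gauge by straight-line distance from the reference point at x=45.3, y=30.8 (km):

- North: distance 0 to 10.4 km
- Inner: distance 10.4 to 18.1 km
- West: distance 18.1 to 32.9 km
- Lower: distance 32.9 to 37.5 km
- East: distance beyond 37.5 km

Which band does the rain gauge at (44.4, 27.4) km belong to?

North

Distance = √((44.4−45.3)² + (27.4−30.8)²) = √(0.810 + 11.560) = 3.517 km.
0 ≤ 3.517 < 10.4 → North.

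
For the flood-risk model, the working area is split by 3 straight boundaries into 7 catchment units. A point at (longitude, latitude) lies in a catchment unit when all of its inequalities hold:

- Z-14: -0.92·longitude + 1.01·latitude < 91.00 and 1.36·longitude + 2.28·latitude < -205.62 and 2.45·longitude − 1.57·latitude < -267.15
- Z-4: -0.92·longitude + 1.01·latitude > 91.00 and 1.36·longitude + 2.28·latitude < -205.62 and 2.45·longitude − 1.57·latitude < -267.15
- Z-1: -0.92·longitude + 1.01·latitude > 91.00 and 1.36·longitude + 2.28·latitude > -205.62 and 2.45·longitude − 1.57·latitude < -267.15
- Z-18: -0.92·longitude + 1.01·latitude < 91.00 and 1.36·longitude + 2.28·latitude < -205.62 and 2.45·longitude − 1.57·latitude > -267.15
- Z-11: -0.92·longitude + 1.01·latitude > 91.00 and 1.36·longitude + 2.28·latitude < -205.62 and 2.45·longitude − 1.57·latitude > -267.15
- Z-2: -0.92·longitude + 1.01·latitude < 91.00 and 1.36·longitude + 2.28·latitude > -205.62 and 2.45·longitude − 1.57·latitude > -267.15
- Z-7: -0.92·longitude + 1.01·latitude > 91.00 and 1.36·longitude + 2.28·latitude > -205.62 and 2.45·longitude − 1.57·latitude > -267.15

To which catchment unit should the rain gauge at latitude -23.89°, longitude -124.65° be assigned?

-0.92·-124.65 + 1.01·-23.89 = 90.549, which is < 91.00
1.36·-124.65 + 2.28·-23.89 = -223.993, which is < -205.62
2.45·-124.65 − 1.57·-23.89 = -267.885, which is < -267.15
This sign pattern matches Z-14.

Z-14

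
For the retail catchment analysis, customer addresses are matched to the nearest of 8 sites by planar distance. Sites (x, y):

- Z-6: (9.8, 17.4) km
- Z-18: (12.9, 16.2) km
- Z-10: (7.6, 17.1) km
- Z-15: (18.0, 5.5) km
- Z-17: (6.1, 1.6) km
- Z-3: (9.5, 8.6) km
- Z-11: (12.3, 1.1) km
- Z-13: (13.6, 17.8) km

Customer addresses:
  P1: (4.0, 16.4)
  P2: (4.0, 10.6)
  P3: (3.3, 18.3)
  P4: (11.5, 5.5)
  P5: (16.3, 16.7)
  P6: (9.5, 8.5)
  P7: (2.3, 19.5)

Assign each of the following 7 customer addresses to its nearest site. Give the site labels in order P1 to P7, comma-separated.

Z-10, Z-3, Z-10, Z-3, Z-13, Z-3, Z-10

P1 → Z-10 (d²=13.45)
P2 → Z-3 (d²=34.25)
P3 → Z-10 (d²=19.93)
P4 → Z-3 (d²=13.61)
P5 → Z-13 (d²=8.50)
P6 → Z-3 (d²=0.01)
P7 → Z-10 (d²=33.85)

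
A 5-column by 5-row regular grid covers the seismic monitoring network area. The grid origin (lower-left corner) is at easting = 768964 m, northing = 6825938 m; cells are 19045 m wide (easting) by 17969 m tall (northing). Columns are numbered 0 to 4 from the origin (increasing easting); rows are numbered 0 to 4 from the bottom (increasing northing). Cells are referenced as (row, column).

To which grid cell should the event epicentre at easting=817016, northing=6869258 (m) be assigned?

(2, 2)

Column index: ⌊(817016 − 768964) / 19045⌋ = ⌊2.523⌋ = 2
Row offset from origin: ⌊(6869258 − 6825938) / 17969⌋ = ⌊2.411⌋ = 2 → row 2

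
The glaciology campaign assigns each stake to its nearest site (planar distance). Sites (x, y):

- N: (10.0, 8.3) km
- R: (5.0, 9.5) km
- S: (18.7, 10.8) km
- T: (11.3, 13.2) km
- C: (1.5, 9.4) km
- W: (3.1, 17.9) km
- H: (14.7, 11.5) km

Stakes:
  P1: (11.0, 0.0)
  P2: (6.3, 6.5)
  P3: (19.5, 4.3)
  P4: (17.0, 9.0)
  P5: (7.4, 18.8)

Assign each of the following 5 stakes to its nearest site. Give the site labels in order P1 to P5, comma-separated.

P1 → N (d²=69.89)
P2 → R (d²=10.69)
P3 → S (d²=42.89)
P4 → S (d²=6.13)
P5 → W (d²=19.30)

N, R, S, S, W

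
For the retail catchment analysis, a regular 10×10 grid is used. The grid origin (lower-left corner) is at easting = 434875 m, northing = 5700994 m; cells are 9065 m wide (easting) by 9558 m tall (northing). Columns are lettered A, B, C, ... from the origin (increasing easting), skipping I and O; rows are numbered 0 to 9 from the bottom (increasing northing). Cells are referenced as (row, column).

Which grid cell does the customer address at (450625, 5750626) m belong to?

(5, B)

Column index: ⌊(450625 − 434875) / 9065⌋ = ⌊1.737⌋ = 1 → column B
Row offset from origin: ⌊(5750626 − 5700994) / 9558⌋ = ⌊5.193⌋ = 5 → row 5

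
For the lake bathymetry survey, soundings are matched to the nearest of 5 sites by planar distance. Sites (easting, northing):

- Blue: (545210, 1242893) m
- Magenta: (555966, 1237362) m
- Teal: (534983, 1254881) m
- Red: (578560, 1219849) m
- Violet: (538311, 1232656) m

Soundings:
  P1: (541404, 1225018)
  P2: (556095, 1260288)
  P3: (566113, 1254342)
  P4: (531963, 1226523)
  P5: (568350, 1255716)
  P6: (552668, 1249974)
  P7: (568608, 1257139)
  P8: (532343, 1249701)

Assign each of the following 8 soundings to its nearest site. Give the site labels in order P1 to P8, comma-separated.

Violet, Blue, Magenta, Violet, Magenta, Blue, Magenta, Teal

P1 → Violet (d²=67905693.00)
P2 → Blue (d²=421069250.00)
P3 → Magenta (d²=391282009.00)
P4 → Violet (d²=77910793.00)
P5 → Magenta (d²=490232772.00)
P6 → Blue (d²=105762325.00)
P7 → Magenta (d²=550949893.00)
P8 → Teal (d²=33802000.00)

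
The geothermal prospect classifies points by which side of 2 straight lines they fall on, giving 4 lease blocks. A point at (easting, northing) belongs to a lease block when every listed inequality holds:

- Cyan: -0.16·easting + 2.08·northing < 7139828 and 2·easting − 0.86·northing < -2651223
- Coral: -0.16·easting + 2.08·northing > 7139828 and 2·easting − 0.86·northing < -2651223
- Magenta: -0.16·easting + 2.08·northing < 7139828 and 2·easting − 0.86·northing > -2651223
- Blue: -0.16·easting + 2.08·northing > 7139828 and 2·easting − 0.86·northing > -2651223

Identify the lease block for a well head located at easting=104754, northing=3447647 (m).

Coral

-0.16·104754 + 2.08·3447647 = 7154345.120, which is > 7139828
2·104754 − 0.86·3447647 = -2755468.420, which is < -2651223
This sign pattern matches Coral.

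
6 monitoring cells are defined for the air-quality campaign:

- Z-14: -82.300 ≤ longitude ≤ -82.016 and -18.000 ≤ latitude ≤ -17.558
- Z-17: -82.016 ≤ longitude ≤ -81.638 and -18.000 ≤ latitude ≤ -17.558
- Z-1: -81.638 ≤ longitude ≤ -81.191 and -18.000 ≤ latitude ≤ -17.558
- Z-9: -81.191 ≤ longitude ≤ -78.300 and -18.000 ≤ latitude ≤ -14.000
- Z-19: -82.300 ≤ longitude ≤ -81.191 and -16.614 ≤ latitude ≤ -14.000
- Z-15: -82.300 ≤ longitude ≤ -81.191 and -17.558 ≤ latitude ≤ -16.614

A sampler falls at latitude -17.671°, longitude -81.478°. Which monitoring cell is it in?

The point has longitude = -81.478 and latitude = -17.671.
Only Z-1 satisfies -81.638 ≤ longitude ≤ -81.191 and -18.000 ≤ latitude ≤ -17.558.

Z-1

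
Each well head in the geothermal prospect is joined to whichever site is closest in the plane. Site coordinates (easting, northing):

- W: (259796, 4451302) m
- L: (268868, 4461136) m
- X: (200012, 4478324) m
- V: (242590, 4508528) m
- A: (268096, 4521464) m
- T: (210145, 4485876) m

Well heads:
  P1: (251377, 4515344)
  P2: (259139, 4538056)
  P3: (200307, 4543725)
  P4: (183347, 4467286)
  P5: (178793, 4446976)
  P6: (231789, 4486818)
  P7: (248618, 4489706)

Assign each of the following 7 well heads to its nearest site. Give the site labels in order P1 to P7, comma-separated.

P1 → V (d²=123669225.00)
P2 → A (d²=355522313.00)
P3 → V (d²=3026680898.00)
P4 → X (d²=399559669.00)
P5 → X (d²=1432943065.00)
P6 → T (d²=469350100.00)
P7 → V (d²=390604468.00)

V, A, V, X, X, T, V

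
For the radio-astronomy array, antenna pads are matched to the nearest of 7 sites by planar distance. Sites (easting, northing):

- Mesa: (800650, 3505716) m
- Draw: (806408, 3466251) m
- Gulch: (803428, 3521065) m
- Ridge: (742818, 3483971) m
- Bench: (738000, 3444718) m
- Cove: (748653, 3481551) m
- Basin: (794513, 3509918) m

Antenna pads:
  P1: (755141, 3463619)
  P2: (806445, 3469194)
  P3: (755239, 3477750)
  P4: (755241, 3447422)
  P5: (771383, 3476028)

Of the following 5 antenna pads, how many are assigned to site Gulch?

0

P1 → Cove
P2 → Draw
P3 → Cove
P4 → Bench
P5 → Cove
0 of the 5 go to Gulch.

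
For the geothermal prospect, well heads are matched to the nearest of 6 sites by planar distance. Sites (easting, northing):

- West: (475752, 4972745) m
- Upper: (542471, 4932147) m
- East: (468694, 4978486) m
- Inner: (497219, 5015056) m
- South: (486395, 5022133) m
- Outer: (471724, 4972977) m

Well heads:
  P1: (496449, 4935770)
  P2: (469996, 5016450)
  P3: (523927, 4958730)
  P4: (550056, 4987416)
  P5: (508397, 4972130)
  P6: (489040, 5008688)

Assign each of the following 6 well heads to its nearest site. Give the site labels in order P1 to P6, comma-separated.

P1 → West (d²=1795516434.00)
P2 → South (d²=301223690.00)
P3 → Upper (d²=1050535825.00)
P4 → Upper (d²=3112194586.00)
P5 → West (d²=1066074250.00)
P6 → Inner (d²=107447465.00)

West, South, Upper, Upper, West, Inner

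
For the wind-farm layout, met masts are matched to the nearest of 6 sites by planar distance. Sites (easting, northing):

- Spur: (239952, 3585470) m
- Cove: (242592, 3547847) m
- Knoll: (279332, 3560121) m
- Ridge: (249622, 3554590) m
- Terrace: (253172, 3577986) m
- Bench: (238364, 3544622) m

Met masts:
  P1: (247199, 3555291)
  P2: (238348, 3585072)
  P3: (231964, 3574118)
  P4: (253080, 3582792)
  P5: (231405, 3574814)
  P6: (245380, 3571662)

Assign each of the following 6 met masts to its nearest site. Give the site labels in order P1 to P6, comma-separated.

Ridge, Spur, Spur, Terrace, Spur, Terrace

P1 → Ridge (d²=6362330.00)
P2 → Spur (d²=2731220.00)
P3 → Spur (d²=192676048.00)
P4 → Terrace (d²=23106100.00)
P5 → Spur (d²=186601545.00)
P6 → Terrace (d²=100708240.00)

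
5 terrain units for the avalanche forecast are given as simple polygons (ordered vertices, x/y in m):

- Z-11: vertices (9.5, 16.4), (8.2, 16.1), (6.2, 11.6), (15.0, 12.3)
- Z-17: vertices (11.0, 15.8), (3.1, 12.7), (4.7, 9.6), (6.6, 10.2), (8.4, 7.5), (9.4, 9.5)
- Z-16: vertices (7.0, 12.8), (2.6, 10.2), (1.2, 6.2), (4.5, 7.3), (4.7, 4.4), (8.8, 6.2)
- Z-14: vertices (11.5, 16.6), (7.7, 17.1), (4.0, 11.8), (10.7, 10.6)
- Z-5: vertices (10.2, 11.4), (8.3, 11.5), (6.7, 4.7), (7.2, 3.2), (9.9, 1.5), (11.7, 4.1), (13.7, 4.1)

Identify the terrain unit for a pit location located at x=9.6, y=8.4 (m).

Z-5

Cast a ray rightward from (9.6, 8.4). For each polygon, the edges (by vertex number in listed order) whose endpoints lie on opposite sides of y = 8.4, where each meets that height, and whether that is right or left of the point:
Z-11: no edge straddles that height → 0 crossings.
Z-17: 4–5 at x≈7.80 (left), 5–6 at x≈8.85 (left) → 0 crossings.
Z-16: 2–3 at x≈1.97 (left), 6–1 at x≈8.20 (left) → 0 crossings.
Z-14: no edge straddles that height → 0 crossings.
Z-5: 2–3 at x≈7.57 (left), 7–1 at x≈11.64 (right) → 1 crossing.
Only Z-5 has an odd count, so the point is inside Z-5.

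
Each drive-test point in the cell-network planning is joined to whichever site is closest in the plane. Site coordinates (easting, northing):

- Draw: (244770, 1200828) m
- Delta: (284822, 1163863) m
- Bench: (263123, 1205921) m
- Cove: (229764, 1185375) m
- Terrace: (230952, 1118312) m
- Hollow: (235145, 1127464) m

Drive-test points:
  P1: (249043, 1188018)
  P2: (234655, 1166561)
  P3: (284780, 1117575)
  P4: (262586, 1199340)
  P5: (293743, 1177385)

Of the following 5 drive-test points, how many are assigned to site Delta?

2

P1 → Draw
P2 → Cove
P3 → Delta
P4 → Bench
P5 → Delta
2 of the 5 go to Delta.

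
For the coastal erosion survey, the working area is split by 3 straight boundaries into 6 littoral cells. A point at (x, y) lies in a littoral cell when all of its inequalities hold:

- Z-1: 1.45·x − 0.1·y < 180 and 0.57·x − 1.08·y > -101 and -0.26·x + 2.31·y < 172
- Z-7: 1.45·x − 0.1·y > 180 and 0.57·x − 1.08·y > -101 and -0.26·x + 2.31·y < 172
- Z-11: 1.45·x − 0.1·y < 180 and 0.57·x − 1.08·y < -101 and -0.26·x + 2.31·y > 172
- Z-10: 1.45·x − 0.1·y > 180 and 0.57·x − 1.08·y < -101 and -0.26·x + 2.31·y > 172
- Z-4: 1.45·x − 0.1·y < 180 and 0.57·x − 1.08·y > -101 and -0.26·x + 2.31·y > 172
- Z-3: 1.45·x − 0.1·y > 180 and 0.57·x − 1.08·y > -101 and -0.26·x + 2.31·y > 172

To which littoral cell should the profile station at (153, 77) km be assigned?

Z-7

1.45·153 − 0.1·77 = 214.150, which is > 180
0.57·153 − 1.08·77 = 4.050, which is > -101
-0.26·153 + 2.31·77 = 138.090, which is < 172
This sign pattern matches Z-7.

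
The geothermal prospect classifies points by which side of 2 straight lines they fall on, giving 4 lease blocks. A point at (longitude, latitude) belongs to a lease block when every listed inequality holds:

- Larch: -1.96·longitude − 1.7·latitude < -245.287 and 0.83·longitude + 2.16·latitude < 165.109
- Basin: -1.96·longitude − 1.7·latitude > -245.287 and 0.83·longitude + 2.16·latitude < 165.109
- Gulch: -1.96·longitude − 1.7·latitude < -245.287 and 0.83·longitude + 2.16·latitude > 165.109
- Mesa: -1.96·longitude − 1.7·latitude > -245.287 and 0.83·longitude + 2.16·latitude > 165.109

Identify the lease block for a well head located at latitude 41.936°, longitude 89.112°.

Larch

-1.96·89.112 − 1.7·41.936 = -245.951, which is < -245.287
0.83·89.112 + 2.16·41.936 = 164.545, which is < 165.109
This sign pattern matches Larch.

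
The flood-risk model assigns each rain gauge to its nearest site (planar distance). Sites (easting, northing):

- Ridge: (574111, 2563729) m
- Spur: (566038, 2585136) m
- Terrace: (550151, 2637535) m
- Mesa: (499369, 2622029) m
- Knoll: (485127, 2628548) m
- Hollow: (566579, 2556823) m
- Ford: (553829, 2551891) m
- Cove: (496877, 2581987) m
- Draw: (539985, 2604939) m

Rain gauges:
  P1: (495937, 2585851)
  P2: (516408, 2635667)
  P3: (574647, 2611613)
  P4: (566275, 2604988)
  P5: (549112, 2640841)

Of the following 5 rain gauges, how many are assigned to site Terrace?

1

P1 → Cove
P2 → Mesa
P3 → Spur
P4 → Spur
P5 → Terrace
1 of the 5 goes to Terrace.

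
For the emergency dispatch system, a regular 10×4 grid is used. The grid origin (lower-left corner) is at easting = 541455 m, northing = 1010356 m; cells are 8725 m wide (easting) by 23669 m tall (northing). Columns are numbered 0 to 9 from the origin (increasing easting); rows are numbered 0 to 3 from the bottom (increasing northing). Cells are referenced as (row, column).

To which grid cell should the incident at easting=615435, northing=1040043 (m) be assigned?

Column index: ⌊(615435 − 541455) / 8725⌋ = ⌊8.479⌋ = 8
Row offset from origin: ⌊(1040043 − 1010356) / 23669⌋ = ⌊1.254⌋ = 1 → row 1

(1, 8)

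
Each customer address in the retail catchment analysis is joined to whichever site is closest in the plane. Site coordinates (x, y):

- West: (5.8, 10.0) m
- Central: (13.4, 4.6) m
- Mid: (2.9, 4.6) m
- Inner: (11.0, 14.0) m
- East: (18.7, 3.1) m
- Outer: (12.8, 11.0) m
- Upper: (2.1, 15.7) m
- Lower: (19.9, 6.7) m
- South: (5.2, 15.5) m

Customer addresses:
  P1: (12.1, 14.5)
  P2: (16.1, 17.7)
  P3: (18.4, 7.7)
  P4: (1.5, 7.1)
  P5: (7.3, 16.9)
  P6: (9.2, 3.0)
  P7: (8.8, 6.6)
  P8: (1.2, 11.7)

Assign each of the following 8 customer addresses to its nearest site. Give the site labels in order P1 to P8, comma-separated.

P1 → Inner (d²=1.46)
P2 → Inner (d²=39.70)
P3 → Lower (d²=3.25)
P4 → Mid (d²=8.21)
P5 → South (d²=6.37)
P6 → Central (d²=20.20)
P7 → West (d²=20.56)
P8 → Upper (d²=16.81)

Inner, Inner, Lower, Mid, South, Central, West, Upper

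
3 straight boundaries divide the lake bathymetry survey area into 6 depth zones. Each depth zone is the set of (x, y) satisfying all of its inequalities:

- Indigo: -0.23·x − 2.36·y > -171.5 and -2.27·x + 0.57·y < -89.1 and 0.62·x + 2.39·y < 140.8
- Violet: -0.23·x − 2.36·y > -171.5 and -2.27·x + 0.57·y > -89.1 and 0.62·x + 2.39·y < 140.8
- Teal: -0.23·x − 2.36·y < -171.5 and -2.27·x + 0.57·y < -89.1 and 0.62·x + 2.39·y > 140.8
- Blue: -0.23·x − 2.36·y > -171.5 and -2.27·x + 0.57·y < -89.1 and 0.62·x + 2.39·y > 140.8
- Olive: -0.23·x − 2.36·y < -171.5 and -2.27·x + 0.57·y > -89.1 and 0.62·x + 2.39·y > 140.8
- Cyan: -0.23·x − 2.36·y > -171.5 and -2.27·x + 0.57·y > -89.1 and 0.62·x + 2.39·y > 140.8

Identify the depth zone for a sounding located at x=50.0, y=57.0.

-0.23·50.0 − 2.36·57.0 = -146.020, which is > -171.5
-2.27·50.0 + 0.57·57.0 = -81.010, which is > -89.1
0.62·50.0 + 2.39·57.0 = 167.230, which is > 140.8
This sign pattern matches Cyan.

Cyan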